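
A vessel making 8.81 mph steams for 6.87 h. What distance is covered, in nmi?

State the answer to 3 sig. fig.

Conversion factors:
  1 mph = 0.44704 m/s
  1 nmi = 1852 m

8.81 mph × 0.44704 = 3.93842 m/s
6.87 h × 3600 = 24732 s
d = v × t = 3.93842 m/s × 24732 s = 97405 m
97405 m ÷ (1852 m/nmi) = 52.5945 nmi

52.6 nmi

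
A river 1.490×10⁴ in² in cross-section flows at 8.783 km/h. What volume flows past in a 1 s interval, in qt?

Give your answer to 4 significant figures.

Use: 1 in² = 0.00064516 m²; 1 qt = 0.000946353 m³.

8.783 km/h × (1/3.6) = 2.43972 m/s
1.490×10⁴ in² × 0.00064516 = 9.61288 m²
V = v × A × t = 2.43972 m/s × 9.61288 m² × 1 s = 23.4527 m³
23.4527 m³ ÷ (0.000946353 m³/qt) = 24782.2 qt

2.478×10⁴ qt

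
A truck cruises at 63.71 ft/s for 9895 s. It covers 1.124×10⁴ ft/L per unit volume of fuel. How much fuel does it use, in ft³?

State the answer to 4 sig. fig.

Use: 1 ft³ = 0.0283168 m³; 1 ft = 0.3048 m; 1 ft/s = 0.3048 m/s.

63.71 ft/s → 19.4188 m/s
d = v × t = 19.4188 × 9895 = 192149 m
1.124×10⁴ ft/L → 3.42595×10⁶ m/m³
V = d / (distance per unit fuel) = 192149 / 3.42595×10⁶ = 0.0560863 m³
In ft³: 0.0560863 / 0.0283168 = 1.98067 ft³

1.981 ft³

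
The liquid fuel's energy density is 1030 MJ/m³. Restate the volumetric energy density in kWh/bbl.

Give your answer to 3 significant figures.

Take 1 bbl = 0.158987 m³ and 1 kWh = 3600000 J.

1030 MJ/m³ × 1000000 J/MJ = 1.03×10⁹ J/m³
1.03×10⁹ J/m³ ÷ 3600000 J/kWh × 0.158987 m³/bbl = 45.4879 kWh/bbl

45.5 kWh/bbl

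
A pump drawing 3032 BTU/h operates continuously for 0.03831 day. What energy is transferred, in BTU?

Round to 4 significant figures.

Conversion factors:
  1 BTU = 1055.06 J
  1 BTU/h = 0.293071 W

2788 BTU

3032 BTU/h × 0.293071 → 888.591 W
0.03831 day × 86400 → 3309.98 s
E = P × t = 888.591 W × 3309.98 s = 2.94122×10⁶ J
2.94122×10⁶ J ÷ (1055.06 J/BTU) = 2787.73 BTU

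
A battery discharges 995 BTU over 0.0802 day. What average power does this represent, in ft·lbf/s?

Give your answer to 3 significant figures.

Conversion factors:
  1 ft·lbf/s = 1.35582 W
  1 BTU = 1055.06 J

995 BTU × 1055.06 → 1.04978×10⁶ J
0.0802 day × 86400 → 6929.28 s
P = E / t = 1.04978×10⁶ J / 6929.28 s = 151.499 W
151.499 W ÷ (1.35582 W/ft·lbf/s) = 111.74 ft·lbf/s

112 ft·lbf/s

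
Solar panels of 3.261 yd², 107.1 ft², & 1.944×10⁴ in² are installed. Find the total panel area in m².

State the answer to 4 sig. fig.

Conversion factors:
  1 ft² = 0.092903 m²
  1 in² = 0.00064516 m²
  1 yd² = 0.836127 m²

3.261 yd² × 0.836127 → 2.72661 m²
107.1 ft² × 0.092903 → 9.94991 m²
1.944×10⁴ in² × 0.00064516 → 12.5419 m²
Sum: 2.72661 + 9.94991 + 12.5419 = 25.2184 m²

25.22 m²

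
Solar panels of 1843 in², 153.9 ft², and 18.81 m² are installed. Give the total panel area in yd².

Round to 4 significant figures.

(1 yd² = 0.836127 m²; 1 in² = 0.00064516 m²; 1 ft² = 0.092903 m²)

41.02 yd²

1843 in² × 0.00064516 = 1.18903 m²
153.9 ft² × 0.092903 = 14.2978 m²
18.81 m² (already m²)
Sum: 1.18903 + 14.2978 + 18.81 = 34.2968 m²
In yd²: 34.2968 / 0.836127 = 41.0186 yd²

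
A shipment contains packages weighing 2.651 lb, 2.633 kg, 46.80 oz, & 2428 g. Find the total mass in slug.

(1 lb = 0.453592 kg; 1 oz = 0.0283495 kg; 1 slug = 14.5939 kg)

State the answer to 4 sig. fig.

0.5201 slug

2.651 lb × 0.453592 = 1.20247 kg
2.633 kg (already kg)
46.80 oz × 0.0283495 = 1.32676 kg
2428 g × 0.001 = 2.428 kg
Total: 1.20247 + 2.633 + 1.32676 + 2.428 = 7.59023 kg
In slug: 7.59023 / 14.5939 = 0.520096 slug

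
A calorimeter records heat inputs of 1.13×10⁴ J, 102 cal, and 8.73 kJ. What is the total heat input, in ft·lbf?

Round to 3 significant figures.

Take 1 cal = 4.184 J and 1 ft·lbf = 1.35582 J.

1.51×10⁴ ft·lbf

1.13×10⁴ J (already J)
102 cal × 4.184 = 426.768 J
8.73 kJ × 1000 = 8730 J
Combined: 11300 + 426.768 + 8730 = 20456.8 J
In ft·lbf: 20456.8 / 1.35582 = 15088.1 ft·lbf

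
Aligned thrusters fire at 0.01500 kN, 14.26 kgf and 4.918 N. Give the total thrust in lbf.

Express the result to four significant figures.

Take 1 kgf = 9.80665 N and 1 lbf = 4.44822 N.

35.92 lbf

0.01500 kN × 1000 = 15 N
14.26 kgf × 9.80665 = 139.843 N
4.918 N (already N)
Sum: 15 + 139.843 + 4.918 = 159.761 N
In lbf: 159.761 / 4.44822 = 35.9157 lbf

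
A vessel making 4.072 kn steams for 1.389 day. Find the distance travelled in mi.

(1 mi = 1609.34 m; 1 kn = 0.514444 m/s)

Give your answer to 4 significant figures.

156.2 mi

4.072 kn × 0.514444 → 2.09482 m/s
1.389 day × 86400 → 120010 s
d = v × t = 2.09482 m/s × 120010 s = 251399 m
251399 m ÷ (1609.34 m/mi) = 156.212 mi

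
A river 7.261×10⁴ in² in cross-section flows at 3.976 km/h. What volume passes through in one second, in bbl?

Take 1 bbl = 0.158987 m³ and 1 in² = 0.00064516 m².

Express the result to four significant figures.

3.976 km/h × (1/3.6) → 1.10444 m/s
7.261×10⁴ in² × 0.00064516 → 46.8451 m²
V = v × A × t = 1.10444 m/s × 46.8451 m² × 1 s = 51.7376 m³
51.7376 m³ ÷ (0.158987 m³/bbl) = 325.42 bbl

325.4 bbl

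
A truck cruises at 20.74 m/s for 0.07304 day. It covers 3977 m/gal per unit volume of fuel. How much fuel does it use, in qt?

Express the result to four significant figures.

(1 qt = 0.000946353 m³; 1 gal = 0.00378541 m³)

131.6 qt

0.07304 day → 6310.66 s
d = v × t = 20.74 × 6310.66 = 130883 m
3977 m/gal → 1.05061×10⁶ m/m³
V = d / (distance per unit fuel) = 130883 / 1.05061×10⁶ = 0.124578 m³
In qt: 0.124578 / 0.000946353 = 131.64 qt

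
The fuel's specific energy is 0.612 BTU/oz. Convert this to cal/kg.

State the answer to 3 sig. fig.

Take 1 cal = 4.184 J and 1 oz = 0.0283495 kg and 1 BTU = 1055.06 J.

0.612 BTU/oz × 1055.06 J/BTU ÷ 0.0283495 kg/oz = 22776.3 J/kg
22776.3 J/kg ÷ 4.184 J/cal = 5443.67 cal/kg

5440 cal/kg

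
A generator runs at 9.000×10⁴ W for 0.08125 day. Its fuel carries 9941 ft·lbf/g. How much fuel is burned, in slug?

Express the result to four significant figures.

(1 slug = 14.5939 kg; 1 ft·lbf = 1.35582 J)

3.212 slug

0.08125 day → 7020 s
E = P × t = 90000 × 7020 = 6.318×10⁸ J
9941 ft·lbf/g → 1.34782×10⁷ J/kg
m = E / e_s = 6.318×10⁸ / 1.34782×10⁷ = 46.8757 kg
In slug: 46.8757 / 14.5939 = 3.21201 slug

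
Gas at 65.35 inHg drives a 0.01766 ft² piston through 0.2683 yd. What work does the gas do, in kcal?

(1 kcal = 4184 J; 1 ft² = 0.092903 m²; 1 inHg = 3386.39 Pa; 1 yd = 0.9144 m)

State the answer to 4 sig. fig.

65.35 inHg → 221301 Pa
0.01766 ft² → 0.00164067 m²
F = P × A = 221301 × 0.00164067 = 363.082 N
0.2683 yd → 0.245334 m
W = F × d = 363.082 × 0.245334 = 89.0764 J
In kcal: 89.0764 / 4184 = 0.0212898 kcal

0.02129 kcal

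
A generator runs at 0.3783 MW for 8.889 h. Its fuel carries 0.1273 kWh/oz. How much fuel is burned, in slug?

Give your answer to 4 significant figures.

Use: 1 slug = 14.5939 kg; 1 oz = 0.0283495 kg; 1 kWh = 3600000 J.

0.3783 MW → 378300 W
8.889 h → 32000.4 s
E = P × t = 378300 × 32000.4 = 1.21058×10¹⁰ J
0.1273 kWh/oz → 1.61654×10⁷ J/kg
m = E / e_s = 1.21058×10¹⁰ / 1.61654×10⁷ = 748.871 kg
In slug: 748.871 / 14.5939 = 51.314 slug

51.31 slug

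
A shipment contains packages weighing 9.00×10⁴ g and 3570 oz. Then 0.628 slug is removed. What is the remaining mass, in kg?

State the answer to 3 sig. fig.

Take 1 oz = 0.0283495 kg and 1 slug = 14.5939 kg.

9.00×10⁴ g × 0.001 = 90 kg
3570 oz × 0.0283495 = 101.208 kg
0.628 slug × 14.5939 = 9.16497 kg
Result: 90 + 101.208 − 9.16497 = 182.043 kg

182 kg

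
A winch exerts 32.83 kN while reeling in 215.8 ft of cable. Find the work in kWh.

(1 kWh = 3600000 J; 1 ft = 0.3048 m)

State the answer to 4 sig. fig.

32.83 kN × 1000 = 32830 N
215.8 ft × 0.3048 = 65.7758 m
W = F × d = 32830 N × 65.7758 m = 2.15942×10⁶ J
2.15942×10⁶ J ÷ (3600000 J/kWh) = 0.599839 kWh

0.5998 kWh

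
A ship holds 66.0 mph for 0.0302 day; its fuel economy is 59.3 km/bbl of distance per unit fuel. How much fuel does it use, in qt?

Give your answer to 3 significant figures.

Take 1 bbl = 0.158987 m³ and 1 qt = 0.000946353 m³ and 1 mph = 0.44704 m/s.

66.0 mph → 29.5046 m/s
0.0302 day → 2609.28 s
d = v × t = 29.5046 × 2609.28 = 76985.8 m
59.3 km/bbl → 372986 m/m³
V = d / (distance per unit fuel) = 76985.8 / 372986 = 0.206404 m³
In qt: 0.206404 / 0.000946353 = 218.105 qt

218 qt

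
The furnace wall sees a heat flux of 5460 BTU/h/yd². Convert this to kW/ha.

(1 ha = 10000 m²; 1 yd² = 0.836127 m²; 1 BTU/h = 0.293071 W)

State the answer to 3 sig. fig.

5460 BTU/h/yd² × 0.293071 W/BTU/h ÷ 0.836127 m²/yd² = 1913.79 W/m²
1913.79 W/m² ÷ 1000 W/kW × 10000 m²/ha = 19137.9 kW/ha

1.91×10⁴ kW/ha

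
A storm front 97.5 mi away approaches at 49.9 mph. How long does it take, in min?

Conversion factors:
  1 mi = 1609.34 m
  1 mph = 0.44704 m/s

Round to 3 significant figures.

117 min

97.5 mi × 1609.34 = 156911 m
49.9 mph × 0.44704 = 22.3073 m/s
t = d / v = 156911 m / 22.3073 m/s = 7034.07 s
7034.07 s ÷ (60 s/min) = 117.234 min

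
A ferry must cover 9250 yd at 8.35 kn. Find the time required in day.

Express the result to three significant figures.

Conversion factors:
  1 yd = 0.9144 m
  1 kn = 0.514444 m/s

0.0228 day

9250 yd × 0.9144 = 8458.2 m
8.35 kn × 0.514444 = 4.29561 m/s
t = d / v = 8458.2 m / 4.29561 m/s = 1969.03 s
1969.03 s ÷ (86400 s/day) = 0.0227897 day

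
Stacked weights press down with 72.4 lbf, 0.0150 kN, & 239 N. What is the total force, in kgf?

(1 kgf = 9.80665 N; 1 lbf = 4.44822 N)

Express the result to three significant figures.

58.7 kgf

72.4 lbf × 4.44822 = 322.051 N
0.0150 kN × 1000 = 15 N
239 N (already N)
Total: 322.051 + 15 + 239 = 576.051 N
In kgf: 576.051 / 9.80665 = 58.7409 kgf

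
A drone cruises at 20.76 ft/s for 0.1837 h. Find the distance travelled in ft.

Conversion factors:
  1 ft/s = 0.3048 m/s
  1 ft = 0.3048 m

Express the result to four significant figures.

1.373×10⁴ ft

20.76 ft/s × 0.3048 = 6.32765 m/s
0.1837 h × 3600 = 661.32 s
d = v × t = 6.32765 m/s × 661.32 s = 4184.6 m
4184.6 m ÷ (0.3048 m/ft) = 13729 ft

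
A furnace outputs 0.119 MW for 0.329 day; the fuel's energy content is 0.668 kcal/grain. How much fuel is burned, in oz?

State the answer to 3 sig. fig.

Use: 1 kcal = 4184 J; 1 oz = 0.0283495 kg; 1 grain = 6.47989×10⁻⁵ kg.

2770 oz

0.119 MW → 119000 W
0.329 day → 28425.6 s
E = P × t = 119000 × 28425.6 = 3.38265×10⁹ J
0.668 kcal/grain → 4.31321×10⁷ J/kg
m = E / e_s = 3.38265×10⁹ / 4.31321×10⁷ = 78.4253 kg
In oz: 78.4253 / 0.0283495 = 2766.37 oz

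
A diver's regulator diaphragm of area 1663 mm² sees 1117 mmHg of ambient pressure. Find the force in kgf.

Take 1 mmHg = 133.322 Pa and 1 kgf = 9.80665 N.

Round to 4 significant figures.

1117 mmHg × 133.322 → 148921 Pa
1663 mm² × 10⁻⁶ → 0.001663 m²
F = P × A = 148921 Pa × 0.001663 m² = 247.656 N
247.656 N ÷ (9.80665 N/kgf) = 25.2539 kgf

25.25 kgf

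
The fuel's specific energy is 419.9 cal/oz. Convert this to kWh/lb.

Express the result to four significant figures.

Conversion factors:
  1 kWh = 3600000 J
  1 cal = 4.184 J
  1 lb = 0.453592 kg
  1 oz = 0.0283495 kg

419.9 cal/oz × 4.184 J/cal ÷ 0.0283495 kg/oz = 61971.5 J/kg
61971.5 J/kg ÷ 3600000 J/kWh × 0.453592 kg/lb = 0.00780827 kWh/lb

0.007808 kWh/lb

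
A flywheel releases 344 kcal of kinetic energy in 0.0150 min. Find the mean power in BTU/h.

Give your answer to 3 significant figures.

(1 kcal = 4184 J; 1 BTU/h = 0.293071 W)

5.46×10⁶ BTU/h

344 kcal × 4184 = 1.4393×10⁶ J
0.0150 min × 60 = 0.9 s
P = E / t = 1.4393×10⁶ J / 0.9 s = 1.59922×10⁶ W
1.59922×10⁶ W ÷ (0.293071 W/BTU/h) = 5.45677×10⁶ BTU/h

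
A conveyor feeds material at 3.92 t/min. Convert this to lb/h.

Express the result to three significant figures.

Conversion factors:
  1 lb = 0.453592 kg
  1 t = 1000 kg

3.92 t/min × 1000 kg/t ÷ 60 s/min = 65.3333 kg/s
65.3333 kg/s ÷ 0.453592 kg/lb × 3600 s/h = 518527 lb/h

5.19×10⁵ lb/h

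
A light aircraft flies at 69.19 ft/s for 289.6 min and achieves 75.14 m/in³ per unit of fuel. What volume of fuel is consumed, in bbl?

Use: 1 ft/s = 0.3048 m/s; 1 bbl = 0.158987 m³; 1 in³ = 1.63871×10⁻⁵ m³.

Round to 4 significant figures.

0.5027 bbl

69.19 ft/s → 21.0891 m/s
289.6 min → 17376 s
d = v × t = 21.0891 × 17376 = 366444 m
75.14 m/in³ → 4.58531×10⁶ m/m³
V = d / (distance per unit fuel) = 366444 / 4.58531×10⁶ = 0.079917 m³
In bbl: 0.079917 / 0.158987 = 0.502664 bbl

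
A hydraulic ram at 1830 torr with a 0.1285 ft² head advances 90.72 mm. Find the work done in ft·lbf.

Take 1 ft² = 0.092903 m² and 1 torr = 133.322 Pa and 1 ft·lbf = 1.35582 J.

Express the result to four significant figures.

1830 torr → 243979 Pa
0.1285 ft² → 0.011938 m²
F = P × A = 243979 × 0.011938 = 2912.62 N
90.72 mm → 0.09072 m
W = F × d = 2912.62 × 0.09072 = 264.233 J
In ft·lbf: 264.233 / 1.35582 = 194.888 ft·lbf

194.9 ft·lbf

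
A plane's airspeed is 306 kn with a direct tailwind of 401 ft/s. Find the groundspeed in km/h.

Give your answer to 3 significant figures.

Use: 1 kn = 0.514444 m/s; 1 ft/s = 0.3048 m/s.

1010 km/h

306 kn × 0.514444 = 157.42 m/s
401 ft/s × 0.3048 = 122.225 m/s
Sum: 157.42 + 122.225 = 279.645 m/s
In km/h: 279.645 / (1/3.6) = 1006.72 km/h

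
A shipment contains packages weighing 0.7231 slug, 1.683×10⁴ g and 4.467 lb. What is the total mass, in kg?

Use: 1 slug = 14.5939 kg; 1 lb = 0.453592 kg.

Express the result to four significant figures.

29.41 kg

0.7231 slug × 14.5939 = 10.5528 kg
1.683×10⁴ g × 0.001 = 16.83 kg
4.467 lb × 0.453592 = 2.0262 kg
Total: 10.5528 + 16.83 + 2.0262 = 29.409 kg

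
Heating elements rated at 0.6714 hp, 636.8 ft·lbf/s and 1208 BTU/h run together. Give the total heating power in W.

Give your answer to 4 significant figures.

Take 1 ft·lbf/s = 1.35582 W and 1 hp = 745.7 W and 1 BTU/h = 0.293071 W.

0.6714 hp × 745.7 → 500.663 W
636.8 ft·lbf/s × 1.35582 → 863.386 W
1208 BTU/h × 0.293071 → 354.03 W
Sum: 500.663 + 863.386 + 354.03 = 1718.08 W

1718 W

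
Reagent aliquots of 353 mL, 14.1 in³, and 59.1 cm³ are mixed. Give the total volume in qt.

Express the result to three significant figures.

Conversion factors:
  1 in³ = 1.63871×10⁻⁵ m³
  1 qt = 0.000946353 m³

0.680 qt

353 mL × 10⁻⁶ → 3.53×10⁻⁴ m³
14.1 in³ × 1.63871×10⁻⁵ → 2.31058×10⁻⁴ m³
59.1 cm³ × 10⁻⁶ → 5.91×10⁻⁵ m³
Total: 3.53×10⁻⁴ + 2.31058×10⁻⁴ + 5.91×10⁻⁵ = 6.43158×10⁻⁴ m³
In qt: 6.43158×10⁻⁴ / 0.000946353 = 0.679617 qt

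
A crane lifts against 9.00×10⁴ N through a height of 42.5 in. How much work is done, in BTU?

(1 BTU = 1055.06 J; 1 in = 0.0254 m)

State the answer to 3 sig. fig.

42.5 in × 0.0254 → 1.0795 m
W = F × d = 90000 N × 1.0795 m = 97155 J
97155 J ÷ (1055.06 J/BTU) = 92.0848 BTU

92.1 BTU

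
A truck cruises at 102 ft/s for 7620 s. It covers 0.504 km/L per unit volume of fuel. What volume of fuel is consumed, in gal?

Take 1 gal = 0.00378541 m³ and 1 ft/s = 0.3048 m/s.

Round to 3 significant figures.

102 ft/s → 31.0896 m/s
d = v × t = 31.0896 × 7620 = 236903 m
0.504 km/L → 504000 m/m³
V = d / (distance per unit fuel) = 236903 / 504000 = 0.470046 m³
In gal: 0.470046 / 0.00378541 = 124.173 gal

124 gal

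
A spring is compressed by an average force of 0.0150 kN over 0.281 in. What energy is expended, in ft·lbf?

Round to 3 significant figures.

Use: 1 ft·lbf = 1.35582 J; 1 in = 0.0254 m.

0.0150 kN × 1000 = 15 N
0.281 in × 0.0254 = 0.0071374 m
W = F × d = 15 N × 0.0071374 m = 0.107061 J
0.107061 J ÷ (1.35582 J/ft·lbf) = 0.078964 ft·lbf

0.0790 ft·lbf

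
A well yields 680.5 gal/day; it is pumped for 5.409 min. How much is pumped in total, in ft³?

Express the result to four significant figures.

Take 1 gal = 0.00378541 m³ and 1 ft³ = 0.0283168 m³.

680.5 gal/day → 2.98145×10⁻⁵ m³/s
5.409 min → 324.54 s
V = Q × t = 2.98145×10⁻⁵ × 324.54 = 0.009676 m³
In ft³: 0.009676 / 0.0283168 = 0.341705 ft³

0.3417 ft³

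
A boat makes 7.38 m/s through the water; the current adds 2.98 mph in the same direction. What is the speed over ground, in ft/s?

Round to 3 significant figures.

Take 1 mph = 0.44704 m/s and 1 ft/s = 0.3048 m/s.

7.38 m/s (already m/s)
2.98 mph × 0.44704 = 1.33218 m/s
Combined: 7.38 + 1.33218 = 8.71218 m/s
In ft/s: 8.71218 / 0.3048 = 28.5833 ft/s

28.6 ft/s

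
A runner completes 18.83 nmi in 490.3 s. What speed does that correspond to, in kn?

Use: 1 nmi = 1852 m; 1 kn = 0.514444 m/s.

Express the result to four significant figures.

18.83 nmi × 1852 → 34873.2 m
v = d / t = 34873.2 m / 490.3 s = 71.1262 m/s
71.1262 m/s ÷ (0.514444 m/s/kn) = 138.258 kn

138.3 kn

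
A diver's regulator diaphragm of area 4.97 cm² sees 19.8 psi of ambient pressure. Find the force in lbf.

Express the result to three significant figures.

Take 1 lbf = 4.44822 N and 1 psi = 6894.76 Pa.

15.3 lbf

19.8 psi × 6894.76 = 136516 Pa
4.97 cm² × 0.0001 = 4.97×10⁻⁴ m²
F = P × A = 136516 Pa × 4.97×10⁻⁴ m² = 67.8485 N
67.8485 N ÷ (4.44822 N/lbf) = 15.253 lbf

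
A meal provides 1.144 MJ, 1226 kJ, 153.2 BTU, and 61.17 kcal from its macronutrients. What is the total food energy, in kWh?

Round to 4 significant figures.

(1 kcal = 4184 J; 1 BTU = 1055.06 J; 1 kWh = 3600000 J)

1.144 MJ × 1000000 = 1.144×10⁶ J
1226 kJ × 1000 = 1.226×10⁶ J
153.2 BTU × 1055.06 = 161635 J
61.17 kcal × 4184 = 255935 J
Combined: 1.144×10⁶ + 1.226×10⁶ + 161635 + 255935 = 2.78757×10⁶ J
In kWh: 2.78757×10⁶ / 3600000 = 0.774325 kWh

0.7743 kWh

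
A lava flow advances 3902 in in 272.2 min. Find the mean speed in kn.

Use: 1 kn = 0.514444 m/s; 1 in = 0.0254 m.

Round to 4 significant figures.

0.01180 kn

3902 in × 0.0254 → 99.1108 m
272.2 min × 60 → 16332 s
v = d / t = 99.1108 m / 16332 s = 0.0060685 m/s
0.0060685 m/s ÷ (0.514444 m/s/kn) = 0.0117962 kn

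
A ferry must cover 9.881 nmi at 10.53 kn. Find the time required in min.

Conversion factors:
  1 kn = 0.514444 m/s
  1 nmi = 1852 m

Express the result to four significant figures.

56.30 min

9.881 nmi × 1852 → 18299.6 m
10.53 kn × 0.514444 → 5.4171 m/s
t = d / v = 18299.6 m / 5.4171 m/s = 3378.12 s
3378.12 s ÷ (60 s/min) = 56.302 min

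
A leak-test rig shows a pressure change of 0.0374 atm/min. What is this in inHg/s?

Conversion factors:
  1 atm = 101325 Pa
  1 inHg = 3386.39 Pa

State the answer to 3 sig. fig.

0.0187 inHg/s

0.0374 atm/min × 101325 Pa/atm ÷ 60 s/min = 63.1593 Pa/s
63.1593 Pa/s ÷ 3386.39 Pa/inHg = 0.0186509 inHg/s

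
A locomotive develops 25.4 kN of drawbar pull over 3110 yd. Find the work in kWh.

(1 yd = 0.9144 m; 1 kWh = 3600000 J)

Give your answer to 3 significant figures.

25.4 kN × 1000 = 25400 N
3110 yd × 0.9144 = 2843.78 m
W = F × d = 25400 N × 2843.78 m = 7.2232×10⁷ J
7.2232×10⁷ J ÷ (3600000 J/kWh) = 20.0644 kWh

20.1 kWh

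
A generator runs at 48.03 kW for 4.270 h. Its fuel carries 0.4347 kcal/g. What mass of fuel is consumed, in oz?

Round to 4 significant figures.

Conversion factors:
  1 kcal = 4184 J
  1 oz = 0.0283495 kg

1.432×10⁴ oz

48.03 kW → 48030 W
4.270 h → 15372 s
E = P × t = 48030 × 15372 = 7.38317×10⁸ J
0.4347 kcal/g → 1.81878×10⁶ J/kg
m = E / e_s = 7.38317×10⁸ / 1.81878×10⁶ = 405.941 kg
In oz: 405.941 / 0.0283495 = 14319.2 oz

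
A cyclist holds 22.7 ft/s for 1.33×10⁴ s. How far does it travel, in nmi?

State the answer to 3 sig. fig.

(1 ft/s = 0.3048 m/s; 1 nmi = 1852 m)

49.7 nmi

22.7 ft/s × 0.3048 → 6.91896 m/s
d = v × t = 6.91896 m/s × 13300 s = 92022.2 m
92022.2 m ÷ (1852 m/nmi) = 49.688 nmi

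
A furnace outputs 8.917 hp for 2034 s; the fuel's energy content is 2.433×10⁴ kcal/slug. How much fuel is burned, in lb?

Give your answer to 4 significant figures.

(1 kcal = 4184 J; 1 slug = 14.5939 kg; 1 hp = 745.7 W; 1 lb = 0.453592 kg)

8.917 hp → 6649.41 W
E = P × t = 6649.41 × 2034 = 1.35249×10⁷ J
2.433×10⁴ kcal/slug → 6.97529×10⁶ J/kg
m = E / e_s = 1.35249×10⁷ / 6.97529×10⁶ = 1.93897 kg
In lb: 1.93897 / 0.453592 = 4.2747 lb

4.275 lb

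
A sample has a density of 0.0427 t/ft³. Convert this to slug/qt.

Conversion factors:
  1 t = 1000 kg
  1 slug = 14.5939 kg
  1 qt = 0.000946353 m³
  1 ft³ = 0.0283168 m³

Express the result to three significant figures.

0.0427 t/ft³ × 1000 kg/t ÷ 0.0283168 m³/ft³ = 1507.94 kg/m³
1507.94 kg/m³ ÷ 14.5939 kg/slug × 0.000946353 m³/qt = 0.0977836 slug/qt

0.0978 slug/qt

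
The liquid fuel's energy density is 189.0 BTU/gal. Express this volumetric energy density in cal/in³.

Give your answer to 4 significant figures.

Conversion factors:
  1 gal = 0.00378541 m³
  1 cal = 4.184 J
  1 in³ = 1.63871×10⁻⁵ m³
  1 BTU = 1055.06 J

189.0 BTU/gal × 1055.06 J/BTU ÷ 0.00378541 m³/gal = 5.26776×10⁷ J/m³
5.26776×10⁷ J/m³ ÷ 4.184 J/cal × 1.63871×10⁻⁵ m³/in³ = 206.318 cal/in³

206.3 cal/in³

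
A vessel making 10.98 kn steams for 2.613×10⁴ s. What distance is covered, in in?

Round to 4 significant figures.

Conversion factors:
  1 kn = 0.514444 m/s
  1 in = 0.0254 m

10.98 kn × 0.514444 = 5.6486 m/s
d = v × t = 5.6486 m/s × 26130 s = 147598 m
147598 m ÷ (0.0254 m/in) = 5.81094×10⁶ in

5.811×10⁶ in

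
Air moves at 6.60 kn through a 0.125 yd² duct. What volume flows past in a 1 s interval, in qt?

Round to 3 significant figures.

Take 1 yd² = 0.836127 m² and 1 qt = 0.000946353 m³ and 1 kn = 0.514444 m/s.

6.60 kn × 0.514444 → 3.39533 m/s
0.125 yd² × 0.836127 → 0.104516 m²
V = v × A × t = 3.39533 m/s × 0.104516 m² × 1 s = 0.354866 m³
0.354866 m³ ÷ (0.000946353 m³/qt) = 374.983 qt

375 qt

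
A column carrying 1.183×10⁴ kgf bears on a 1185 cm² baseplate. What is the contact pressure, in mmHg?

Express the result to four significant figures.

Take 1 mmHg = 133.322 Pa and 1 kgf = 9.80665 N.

7343 mmHg

1.183×10⁴ kgf × 9.80665 = 116013 N
1185 cm² × 0.0001 = 0.1185 m²
P = F / A = 116013 N / 0.1185 m² = 979013 Pa
979013 Pa ÷ (133.322 Pa/mmHg) = 7343.22 mmHg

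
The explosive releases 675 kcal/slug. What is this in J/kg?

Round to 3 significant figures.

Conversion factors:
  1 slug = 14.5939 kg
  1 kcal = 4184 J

675 kcal/slug × 4184 J/kcal ÷ 14.5939 kg/slug = 193519 J/kg
193519 J/kg  = 193519 J/kg

1.94×10⁵ J/kg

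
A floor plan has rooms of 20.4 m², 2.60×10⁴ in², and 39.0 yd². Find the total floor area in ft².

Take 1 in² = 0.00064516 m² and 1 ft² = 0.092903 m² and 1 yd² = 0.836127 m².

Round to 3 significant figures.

20.4 m² (already m²)
2.60×10⁴ in² × 0.00064516 = 16.7742 m²
39.0 yd² × 0.836127 = 32.609 m²
Sum: 20.4 + 16.7742 + 32.609 = 69.7832 m²
In ft²: 69.7832 / 0.092903 = 751.14 ft²

751 ft²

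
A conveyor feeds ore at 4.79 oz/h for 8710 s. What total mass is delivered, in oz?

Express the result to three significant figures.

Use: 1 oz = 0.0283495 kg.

11.6 oz

4.79 oz/h → 3.77206×10⁻⁵ kg/s
m = ṁ × t = 3.77206×10⁻⁵ × 8710 = 0.328546 kg
In oz: 0.328546 / 0.0283495 = 11.5891 oz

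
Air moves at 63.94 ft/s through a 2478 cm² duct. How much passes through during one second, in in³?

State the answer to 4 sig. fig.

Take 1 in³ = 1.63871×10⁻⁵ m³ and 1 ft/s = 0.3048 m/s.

2.947×10⁵ in³

63.94 ft/s × 0.3048 → 19.4889 m/s
2478 cm² × 0.0001 → 0.2478 m²
V = v × A × t = 19.4889 m/s × 0.2478 m² × 1 s = 4.82935 m³
4.82935 m³ ÷ (1.63871×10⁻⁵ m³/in³) = 294704 in³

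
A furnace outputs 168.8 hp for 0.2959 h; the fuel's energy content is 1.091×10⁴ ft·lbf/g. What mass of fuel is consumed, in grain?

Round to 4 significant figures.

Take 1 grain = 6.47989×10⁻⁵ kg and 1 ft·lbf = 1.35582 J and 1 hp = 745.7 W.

1.399×10⁵ grain

168.8 hp → 125874 W
0.2959 h → 1065.24 s
E = P × t = 125874 × 1065.24 = 1.34086×10⁸ J
1.091×10⁴ ft·lbf/g → 1.4792×10⁷ J/kg
m = E / e_s = 1.34086×10⁸ / 1.4792×10⁷ = 9.06476 kg
In grain: 9.06476 / 6.47989×10⁻⁵ = 139891 grain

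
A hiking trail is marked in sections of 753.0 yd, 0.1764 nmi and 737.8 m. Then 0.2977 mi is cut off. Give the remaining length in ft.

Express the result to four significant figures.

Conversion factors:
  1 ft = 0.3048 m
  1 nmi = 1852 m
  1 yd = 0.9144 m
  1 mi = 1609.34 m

4180 ft

753.0 yd × 0.9144 → 688.543 m
0.1764 nmi × 1852 → 326.693 m
737.8 m (already m)
0.2977 mi × 1609.34 → 479.101 m
Net: 688.543 + 326.693 + 737.8 − 479.101 = 1273.94 m
In ft: 1273.94 / 0.3048 = 4179.59 ft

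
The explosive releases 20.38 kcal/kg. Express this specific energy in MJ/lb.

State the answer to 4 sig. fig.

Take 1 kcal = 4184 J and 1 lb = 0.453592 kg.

0.03868 MJ/lb

20.38 kcal/kg × 4184 J/kcal = 85269.9 J/kg
85269.9 J/kg ÷ 1000000 J/MJ × 0.453592 kg/lb = 0.0386777 MJ/lb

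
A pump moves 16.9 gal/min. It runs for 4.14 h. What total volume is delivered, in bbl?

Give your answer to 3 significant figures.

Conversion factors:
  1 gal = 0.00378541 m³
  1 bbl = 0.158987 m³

16.9 gal/min → 0.00106622 m³/s
4.14 h → 14904 s
V = Q × t = 0.00106622 × 14904 = 15.8909 m³
In bbl: 15.8909 / 0.158987 = 99.9509 bbl

100 bbl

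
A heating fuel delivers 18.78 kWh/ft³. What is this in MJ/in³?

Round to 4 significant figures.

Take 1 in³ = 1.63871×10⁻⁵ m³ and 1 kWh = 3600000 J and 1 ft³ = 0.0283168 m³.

0.03913 MJ/in³

18.78 kWh/ft³ × 3600000 J/kWh ÷ 0.0283168 m³/ft³ = 2.38756×10⁹ J/m³
2.38756×10⁹ J/m³ ÷ 1000000 J/MJ × 1.63871×10⁻⁵ m³/in³ = 0.0391252 MJ/in³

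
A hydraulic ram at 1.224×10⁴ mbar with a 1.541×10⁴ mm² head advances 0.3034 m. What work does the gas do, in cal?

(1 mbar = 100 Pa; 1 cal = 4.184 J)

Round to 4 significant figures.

1368 cal

1.224×10⁴ mbar → 1.224×10⁶ Pa
1.541×10⁴ mm² → 0.01541 m²
F = P × A = 1.224×10⁶ × 0.01541 = 18861.8 N
W = F × d = 18861.8 × 0.3034 = 5722.67 J
In cal: 5722.67 / 4.184 = 1367.75 cal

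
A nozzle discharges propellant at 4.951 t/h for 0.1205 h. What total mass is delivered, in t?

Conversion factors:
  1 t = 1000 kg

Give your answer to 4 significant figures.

0.5966 t

4.951 t/h → 1.37528 kg/s
0.1205 h → 433.8 s
m = ṁ × t = 1.37528 × 433.8 = 596.596 kg
In t: 596.596 / 1000 = 0.596596 t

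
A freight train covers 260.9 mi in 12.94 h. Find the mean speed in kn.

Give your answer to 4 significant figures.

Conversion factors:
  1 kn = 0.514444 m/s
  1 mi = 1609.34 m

17.52 kn

260.9 mi × 1609.34 = 419877 m
12.94 h × 3600 = 46584 s
v = d / t = 419877 m / 46584 s = 9.01333 m/s
9.01333 m/s ÷ (0.514444 m/s/kn) = 17.5205 kn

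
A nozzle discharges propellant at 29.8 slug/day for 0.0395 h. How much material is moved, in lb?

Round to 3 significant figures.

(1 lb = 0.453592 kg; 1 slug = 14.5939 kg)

1.58 lb

29.8 slug/day → 0.00503354 kg/s
0.0395 h → 142.2 s
m = ṁ × t = 0.00503354 × 142.2 = 0.715769 kg
In lb: 0.715769 / 0.453592 = 1.578 lb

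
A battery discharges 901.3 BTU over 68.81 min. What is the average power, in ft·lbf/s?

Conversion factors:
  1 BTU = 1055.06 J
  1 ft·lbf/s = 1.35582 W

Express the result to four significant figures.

901.3 BTU × 1055.06 → 950926 J
68.81 min × 60 → 4128.6 s
P = E / t = 950926 J / 4128.6 s = 230.327 W
230.327 W ÷ (1.35582 W/ft·lbf/s) = 169.88 ft·lbf/s

169.9 ft·lbf/s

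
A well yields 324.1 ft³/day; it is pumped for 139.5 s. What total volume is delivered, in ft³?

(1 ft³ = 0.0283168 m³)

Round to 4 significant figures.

324.1 ft³/day → 1.06221×10⁻⁴ m³/s
V = Q × t = 1.06221×10⁻⁴ × 139.5 = 0.0148178 m³
In ft³: 0.0148178 / 0.0283168 = 0.523287 ft³

0.5233 ft³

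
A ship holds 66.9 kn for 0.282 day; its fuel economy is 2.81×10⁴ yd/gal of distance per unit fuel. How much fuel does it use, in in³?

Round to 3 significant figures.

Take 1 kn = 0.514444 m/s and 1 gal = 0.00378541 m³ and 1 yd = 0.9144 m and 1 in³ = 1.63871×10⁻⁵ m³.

66.9 kn → 34.4163 m/s
0.282 day → 24364.8 s
d = v × t = 34.4163 × 24364.8 = 838546 m
2.81×10⁴ yd/gal → 6.78781×10⁶ m/m³
V = d / (distance per unit fuel) = 838546 / 6.78781×10⁶ = 0.123537 m³
In in³: 0.123537 / 1.63871×10⁻⁵ = 7538.67 in³

7540 in³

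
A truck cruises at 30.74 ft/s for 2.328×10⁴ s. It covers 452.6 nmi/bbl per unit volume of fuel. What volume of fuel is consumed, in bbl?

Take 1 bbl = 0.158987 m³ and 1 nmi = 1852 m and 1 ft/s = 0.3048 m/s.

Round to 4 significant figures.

0.2602 bbl

30.74 ft/s → 9.36955 m/s
d = v × t = 9.36955 × 23280 = 218123 m
452.6 nmi/bbl → 5.27222×10⁶ m/m³
V = d / (distance per unit fuel) = 218123 / 5.27222×10⁶ = 0.0413721 m³
In bbl: 0.0413721 / 0.158987 = 0.260223 bbl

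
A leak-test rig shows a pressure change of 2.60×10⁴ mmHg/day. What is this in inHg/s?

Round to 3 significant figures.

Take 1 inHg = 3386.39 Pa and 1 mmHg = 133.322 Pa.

2.60×10⁴ mmHg/day × 133.322 Pa/mmHg ÷ 86400 s/day = 40.12 Pa/s
40.12 Pa/s ÷ 3386.39 Pa/inHg = 0.0118474 inHg/s

0.0118 inHg/s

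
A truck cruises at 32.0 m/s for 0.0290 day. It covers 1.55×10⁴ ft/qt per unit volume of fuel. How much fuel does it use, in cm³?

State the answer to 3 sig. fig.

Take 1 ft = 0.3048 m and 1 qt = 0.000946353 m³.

1.61×10⁴ cm³

0.0290 day → 2505.6 s
d = v × t = 32 × 2505.6 = 80179.2 m
1.55×10⁴ ft/qt → 4.99222×10⁶ m/m³
V = d / (distance per unit fuel) = 80179.2 / 4.99222×10⁶ = 0.0160608 m³
In cm³: 0.0160608 / 10⁻⁶ = 16060.8 cm³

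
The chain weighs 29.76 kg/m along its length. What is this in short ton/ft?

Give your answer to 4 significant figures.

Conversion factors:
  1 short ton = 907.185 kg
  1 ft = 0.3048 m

29.76 kg/m is already 29.76 kg/m
29.76 kg/m ÷ 907.185 kg/short ton × 0.3048 m/ft = 0.0099989 short ton/ft

0.009999 short ton/ft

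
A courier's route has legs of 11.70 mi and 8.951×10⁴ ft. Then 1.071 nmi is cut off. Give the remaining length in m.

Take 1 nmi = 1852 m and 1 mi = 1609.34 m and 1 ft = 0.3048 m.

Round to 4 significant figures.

11.70 mi × 1609.34 = 18829.3 m
8.951×10⁴ ft × 0.3048 = 27282.6 m
1.071 nmi × 1852 = 1983.49 m
Sum: 18829.3 + 27282.6 − 1983.49 = 44128.4 m

4.413×10⁴ m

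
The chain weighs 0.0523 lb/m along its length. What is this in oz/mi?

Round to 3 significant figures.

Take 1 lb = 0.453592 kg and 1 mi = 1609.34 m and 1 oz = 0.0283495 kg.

0.0523 lb/m × 0.453592 kg/lb = 0.0237229 kg/m
0.0237229 kg/m ÷ 0.0283495 kg/oz × 1609.34 m/mi = 1346.7 oz/mi

1350 oz/mi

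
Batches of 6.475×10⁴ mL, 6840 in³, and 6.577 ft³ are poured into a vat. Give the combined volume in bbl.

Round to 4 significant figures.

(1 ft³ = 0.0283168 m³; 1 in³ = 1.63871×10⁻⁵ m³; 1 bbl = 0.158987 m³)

2.284 bbl

6.475×10⁴ mL × 10⁻⁶ = 0.06475 m³
6840 in³ × 1.63871×10⁻⁵ = 0.112088 m³
6.577 ft³ × 0.0283168 = 0.18624 m³
Sum: 0.06475 + 0.112088 + 0.18624 = 0.363078 m³
In bbl: 0.363078 / 0.158987 = 2.2837 bbl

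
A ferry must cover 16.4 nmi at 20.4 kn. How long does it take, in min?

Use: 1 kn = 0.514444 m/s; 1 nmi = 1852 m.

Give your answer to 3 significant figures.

16.4 nmi × 1852 = 30372.8 m
20.4 kn × 0.514444 = 10.4947 m/s
t = d / v = 30372.8 m / 10.4947 m/s = 2894.11 s
2894.11 s ÷ (60 s/min) = 48.2352 min

48.2 min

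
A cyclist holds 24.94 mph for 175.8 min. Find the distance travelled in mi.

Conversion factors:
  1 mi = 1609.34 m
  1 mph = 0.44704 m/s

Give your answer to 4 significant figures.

24.94 mph × 0.44704 = 11.1492 m/s
175.8 min × 60 = 10548 s
d = v × t = 11.1492 m/s × 10548 s = 117602 m
117602 m ÷ (1609.34 m/mi) = 73.0747 mi

73.07 mi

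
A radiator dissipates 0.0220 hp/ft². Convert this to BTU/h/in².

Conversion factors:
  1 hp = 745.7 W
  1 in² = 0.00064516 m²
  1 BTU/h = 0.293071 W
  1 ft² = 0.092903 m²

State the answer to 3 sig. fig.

0.0220 hp/ft² × 745.7 W/hp ÷ 0.092903 m²/ft² = 176.586 W/m²
176.586 W/m² ÷ 0.293071 W/BTU/h × 0.00064516 m²/in² = 0.388733 BTU/h/in²

0.389 BTU/h/in²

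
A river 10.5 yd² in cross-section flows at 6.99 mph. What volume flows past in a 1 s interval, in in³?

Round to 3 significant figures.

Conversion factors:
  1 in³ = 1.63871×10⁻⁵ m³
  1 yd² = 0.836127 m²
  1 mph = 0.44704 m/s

6.99 mph × 0.44704 → 3.12481 m/s
10.5 yd² × 0.836127 → 8.77933 m²
V = v × A × t = 3.12481 m/s × 8.77933 m² × 1 s = 27.4337 m³
27.4337 m³ ÷ (1.63871×10⁻⁵ m³/in³) = 1.6741×10⁶ in³

1.67×10⁶ in³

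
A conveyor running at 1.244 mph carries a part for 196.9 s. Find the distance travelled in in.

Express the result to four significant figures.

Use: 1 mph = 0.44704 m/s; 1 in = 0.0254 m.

1.244 mph × 0.44704 = 0.556118 m/s
d = v × t = 0.556118 m/s × 196.9 s = 109.5 m
109.5 m ÷ (0.0254 m/in) = 4311.02 in

4311 in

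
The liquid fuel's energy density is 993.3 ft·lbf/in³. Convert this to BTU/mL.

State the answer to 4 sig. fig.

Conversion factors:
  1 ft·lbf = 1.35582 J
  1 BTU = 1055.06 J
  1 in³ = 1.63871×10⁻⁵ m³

0.07789 BTU/mL

993.3 ft·lbf/in³ × 1.35582 J/ft·lbf ÷ 1.63871×10⁻⁵ m³/in³ = 8.21827×10⁷ J/m³
8.21827×10⁷ J/m³ ÷ 1055.06 J/BTU × 10⁻⁶ m³/mL = 0.0778939 BTU/mL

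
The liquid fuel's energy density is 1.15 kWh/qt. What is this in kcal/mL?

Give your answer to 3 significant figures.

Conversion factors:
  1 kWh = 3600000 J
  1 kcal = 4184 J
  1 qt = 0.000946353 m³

1.05 kcal/mL

1.15 kWh/qt × 3600000 J/kWh ÷ 0.000946353 m³/qt = 4.37469×10⁹ J/m³
4.37469×10⁹ J/m³ ÷ 4184 J/kcal × 10⁻⁶ m³/mL = 1.04558 kcal/mL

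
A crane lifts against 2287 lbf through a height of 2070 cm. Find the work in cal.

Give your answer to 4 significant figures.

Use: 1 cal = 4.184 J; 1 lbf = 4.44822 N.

2287 lbf × 4.44822 = 10173.1 N
2070 cm × 0.01 = 20.7 m
W = F × d = 10173.1 N × 20.7 m = 210583 J
210583 J ÷ (4.184 J/cal) = 50330.5 cal

5.033×10⁴ cal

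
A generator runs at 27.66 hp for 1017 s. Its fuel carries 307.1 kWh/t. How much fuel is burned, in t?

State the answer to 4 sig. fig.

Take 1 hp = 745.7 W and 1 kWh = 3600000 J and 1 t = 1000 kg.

27.66 hp → 20626.1 W
E = P × t = 20626.1 × 1017 = 2.09767×10⁷ J
307.1 kWh/t → 1.10556×10⁶ J/kg
m = E / e_s = 2.09767×10⁷ / 1.10556×10⁶ = 18.9738 kg
In t: 18.9738 / 1000 = 0.0189738 t

0.01897 t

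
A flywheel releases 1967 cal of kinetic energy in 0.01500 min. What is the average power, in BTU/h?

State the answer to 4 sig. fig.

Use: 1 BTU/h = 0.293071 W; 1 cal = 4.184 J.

1967 cal × 4.184 = 8229.93 J
0.01500 min × 60 = 0.9 s
P = E / t = 8229.93 J / 0.9 s = 9144.37 W
9144.37 W ÷ (0.293071 W/BTU/h) = 31201.9 BTU/h

3.120×10⁴ BTU/h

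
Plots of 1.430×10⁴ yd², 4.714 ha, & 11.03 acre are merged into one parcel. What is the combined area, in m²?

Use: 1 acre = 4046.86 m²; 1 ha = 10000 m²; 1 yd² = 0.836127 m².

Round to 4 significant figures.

1.037×10⁵ m²

1.430×10⁴ yd² × 0.836127 → 11956.6 m²
4.714 ha × 10000 → 47140 m²
11.03 acre × 4046.86 → 44636.9 m²
Sum: 11956.6 + 47140 + 44636.9 = 103734 m²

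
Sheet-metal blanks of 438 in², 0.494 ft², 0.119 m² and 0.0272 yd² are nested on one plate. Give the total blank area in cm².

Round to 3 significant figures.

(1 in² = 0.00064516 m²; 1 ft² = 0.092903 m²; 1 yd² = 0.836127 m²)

4700 cm²

438 in² × 0.00064516 = 0.28258 m²
0.494 ft² × 0.092903 = 0.0458941 m²
0.119 m² (already m²)
0.0272 yd² × 0.836127 = 0.0227427 m²
Sum: 0.28258 + 0.0458941 + 0.119 + 0.0227427 = 0.470217 m²
In cm²: 0.470217 / 0.0001 = 4702.17 cm²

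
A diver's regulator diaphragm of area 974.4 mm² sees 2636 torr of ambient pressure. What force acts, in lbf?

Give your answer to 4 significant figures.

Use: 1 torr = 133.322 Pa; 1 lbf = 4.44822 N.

76.98 lbf

2636 torr × 133.322 → 351437 Pa
974.4 mm² × 10⁻⁶ → 9.744×10⁻⁴ m²
F = P × A = 351437 Pa × 9.744×10⁻⁴ m² = 342.44 N
342.44 N ÷ (4.44822 N/lbf) = 76.9836 lbf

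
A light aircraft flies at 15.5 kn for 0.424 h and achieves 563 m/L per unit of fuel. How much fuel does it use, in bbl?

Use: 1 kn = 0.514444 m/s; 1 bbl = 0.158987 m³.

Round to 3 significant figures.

15.5 kn → 7.97388 m/s
0.424 h → 1526.4 s
d = v × t = 7.97388 × 1526.4 = 12171.3 m
563 m/L → 563000 m/m³
V = d / (distance per unit fuel) = 12171.3 / 563000 = 0.0216187 m³
In bbl: 0.0216187 / 0.158987 = 0.135978 bbl

0.136 bbl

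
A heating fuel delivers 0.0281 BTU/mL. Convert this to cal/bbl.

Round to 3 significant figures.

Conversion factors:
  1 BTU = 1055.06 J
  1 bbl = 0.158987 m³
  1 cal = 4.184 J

1.13×10⁶ cal/bbl

0.0281 BTU/mL × 1055.06 J/BTU ÷ 10⁻⁶ m³/mL = 2.96472×10⁷ J/m³
2.96472×10⁷ J/m³ ÷ 4.184 J/cal × 0.158987 m³/bbl = 1.12656×10⁶ cal/bbl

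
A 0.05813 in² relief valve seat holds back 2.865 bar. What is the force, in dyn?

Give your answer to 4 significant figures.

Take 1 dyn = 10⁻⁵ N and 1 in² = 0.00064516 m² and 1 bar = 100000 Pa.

2.865 bar × 100000 = 286500 Pa
0.05813 in² × 0.00064516 = 3.75032×10⁻⁵ m²
F = P × A = 286500 Pa × 3.75032×10⁻⁵ m² = 10.7447 N
10.7447 N ÷ (10⁻⁵ N/dyn) = 1.07447×10⁶ dyn

1.074×10⁶ dyn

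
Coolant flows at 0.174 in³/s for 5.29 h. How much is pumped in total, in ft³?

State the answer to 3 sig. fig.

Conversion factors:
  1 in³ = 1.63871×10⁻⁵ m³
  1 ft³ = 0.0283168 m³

0.174 in³/s → 2.85136×10⁻⁶ m³/s
5.29 h → 19044 s
V = Q × t = 2.85136×10⁻⁶ × 19044 = 0.0543013 m³
In ft³: 0.0543013 / 0.0283168 = 1.91764 ft³

1.92 ft³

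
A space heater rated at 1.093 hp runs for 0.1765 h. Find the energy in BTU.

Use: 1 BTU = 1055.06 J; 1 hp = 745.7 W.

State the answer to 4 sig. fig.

490.9 BTU

1.093 hp × 745.7 = 815.05 W
0.1765 h × 3600 = 635.4 s
E = P × t = 815.05 W × 635.4 s = 517883 J
517883 J ÷ (1055.06 J/BTU) = 490.856 BTU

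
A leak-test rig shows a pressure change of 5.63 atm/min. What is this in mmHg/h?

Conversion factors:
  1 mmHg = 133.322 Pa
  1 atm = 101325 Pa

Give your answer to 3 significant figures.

5.63 atm/min × 101325 Pa/atm ÷ 60 s/min = 9507.66 Pa/s
9507.66 Pa/s ÷ 133.322 Pa/mmHg × 3600 s/h = 256729 mmHg/h

2.57×10⁵ mmHg/h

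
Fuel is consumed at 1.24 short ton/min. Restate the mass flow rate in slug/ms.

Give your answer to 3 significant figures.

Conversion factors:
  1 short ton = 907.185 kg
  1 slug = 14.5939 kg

1.24 short ton/min × 907.185 kg/short ton ÷ 60 s/min = 18.7485 kg/s
18.7485 kg/s ÷ 14.5939 kg/slug × 0.001 s/ms = 0.00128468 slug/ms

0.00128 slug/ms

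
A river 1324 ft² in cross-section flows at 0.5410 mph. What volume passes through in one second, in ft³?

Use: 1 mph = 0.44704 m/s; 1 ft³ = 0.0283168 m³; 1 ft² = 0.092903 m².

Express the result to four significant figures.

0.5410 mph × 0.44704 → 0.241849 m/s
1324 ft² × 0.092903 → 123.004 m²
V = v × A × t = 0.241849 m/s × 123.004 m² × 1 s = 29.7484 m³
29.7484 m³ ÷ (0.0283168 m³/ft³) = 1050.56 ft³

1051 ft³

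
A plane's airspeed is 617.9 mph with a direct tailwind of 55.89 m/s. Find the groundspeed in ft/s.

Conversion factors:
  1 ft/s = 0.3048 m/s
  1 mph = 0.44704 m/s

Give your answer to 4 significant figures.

617.9 mph × 0.44704 = 276.226 m/s
55.89 m/s (already m/s)
Combined: 276.226 + 55.89 = 332.116 m/s
In ft/s: 332.116 / 0.3048 = 1089.62 ft/s

1090 ft/s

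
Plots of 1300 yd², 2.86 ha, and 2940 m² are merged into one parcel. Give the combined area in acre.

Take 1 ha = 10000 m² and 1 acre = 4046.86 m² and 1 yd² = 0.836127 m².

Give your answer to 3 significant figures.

8.06 acre

1300 yd² × 0.836127 = 1086.97 m²
2.86 ha × 10000 = 28600 m²
2940 m² (already m²)
Sum: 1086.97 + 28600 + 2940 = 32627 m²
In acre: 32627 / 4046.86 = 8.0623 acre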